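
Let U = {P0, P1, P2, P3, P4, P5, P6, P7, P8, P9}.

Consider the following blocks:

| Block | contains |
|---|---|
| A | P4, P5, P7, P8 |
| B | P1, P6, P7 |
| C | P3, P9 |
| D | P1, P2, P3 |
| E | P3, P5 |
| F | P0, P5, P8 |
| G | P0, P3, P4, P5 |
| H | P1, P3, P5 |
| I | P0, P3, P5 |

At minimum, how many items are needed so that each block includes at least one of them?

3

T = {P1, P5, P9} meets every block (each contains at least one member of T), and |T| = 3.
The blocks B, C, F are pairwise disjoint, so any hitting set needs a separate item for each — at least 3. Hence 3 is optimal.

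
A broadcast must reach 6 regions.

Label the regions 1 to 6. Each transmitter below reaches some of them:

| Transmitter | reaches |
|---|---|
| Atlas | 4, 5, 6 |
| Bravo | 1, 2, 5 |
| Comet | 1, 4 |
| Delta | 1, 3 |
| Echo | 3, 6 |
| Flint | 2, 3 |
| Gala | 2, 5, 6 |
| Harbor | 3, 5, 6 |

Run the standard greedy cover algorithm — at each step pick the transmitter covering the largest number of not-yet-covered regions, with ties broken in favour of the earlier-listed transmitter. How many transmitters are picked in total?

Greedy: pick Atlas (covers 3 new) → pick Bravo (covers 2 new) → pick Delta (covers 1 new). Total picks: 3.

3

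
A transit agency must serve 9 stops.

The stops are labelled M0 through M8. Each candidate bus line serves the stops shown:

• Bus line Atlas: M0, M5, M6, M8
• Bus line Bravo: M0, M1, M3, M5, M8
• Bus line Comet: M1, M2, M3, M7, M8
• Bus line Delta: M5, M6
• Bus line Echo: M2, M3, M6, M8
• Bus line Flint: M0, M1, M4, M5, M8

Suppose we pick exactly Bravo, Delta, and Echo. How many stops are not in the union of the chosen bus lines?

2

Union of Bravo, Delta, Echo = {M0, M1, M2, M3, M5, M6, M8}.
Not covered: M4, M7 — 2 stops.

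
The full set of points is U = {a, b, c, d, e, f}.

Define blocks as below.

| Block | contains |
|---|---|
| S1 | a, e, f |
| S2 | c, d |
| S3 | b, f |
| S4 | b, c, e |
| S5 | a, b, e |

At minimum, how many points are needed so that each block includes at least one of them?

H = {b, d, e} meets every block (each contains at least one member of H), and |H| = 3.
No choice of 2 points meets every block, so 3 is the minimum.

3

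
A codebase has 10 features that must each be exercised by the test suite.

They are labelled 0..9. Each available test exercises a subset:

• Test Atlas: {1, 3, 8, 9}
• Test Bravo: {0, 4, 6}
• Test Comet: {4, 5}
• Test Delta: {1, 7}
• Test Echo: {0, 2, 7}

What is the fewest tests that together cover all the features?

4

Atlas and Bravo and Comet and Echo together: Atlas ∪ Bravo ∪ Comet ∪ Echo = {0, 1, 2, 3, 4, 5, 6, 7, 8, 9} — every feature is covered.
No 3 of the 5 tests cover everything (all 10 combinations miss at least one feature), so 4 is optimal.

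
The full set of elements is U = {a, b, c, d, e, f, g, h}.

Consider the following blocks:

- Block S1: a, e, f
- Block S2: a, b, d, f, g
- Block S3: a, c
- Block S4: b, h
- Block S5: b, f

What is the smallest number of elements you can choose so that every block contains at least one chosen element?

2

Take T = {a, b}. Each listed block contains at least one of these, so T is a hitting set of size 2.
The blocks S3, S5 are pairwise disjoint, so any hitting set needs a separate element for each — at least 2. Hence 2 is optimal.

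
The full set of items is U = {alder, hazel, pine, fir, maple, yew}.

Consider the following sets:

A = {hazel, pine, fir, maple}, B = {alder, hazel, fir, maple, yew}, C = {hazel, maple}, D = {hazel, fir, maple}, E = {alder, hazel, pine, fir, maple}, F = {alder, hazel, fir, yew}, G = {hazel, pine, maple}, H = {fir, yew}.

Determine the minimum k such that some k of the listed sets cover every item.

2

E and F together: E ∪ F = {alder, hazel, pine, fir, maple, yew} — every item is covered.
No single set has all 6 items (the largest, B, has 5), so 2 is optimal.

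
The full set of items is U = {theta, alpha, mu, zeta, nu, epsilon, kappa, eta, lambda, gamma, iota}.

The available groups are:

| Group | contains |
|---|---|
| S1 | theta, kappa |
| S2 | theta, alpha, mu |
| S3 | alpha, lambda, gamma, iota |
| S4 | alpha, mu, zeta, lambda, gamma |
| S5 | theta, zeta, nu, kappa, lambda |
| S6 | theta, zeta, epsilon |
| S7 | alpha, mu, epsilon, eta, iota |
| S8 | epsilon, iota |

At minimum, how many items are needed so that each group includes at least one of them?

3

Take H = {theta, mu, iota}. Each listed group contains at least one of these, so H is a hitting set of size 3.
The groups S1, S4, S8 are pairwise disjoint, so any hitting set needs a separate item for each — at least 3. Hence 3 is optimal.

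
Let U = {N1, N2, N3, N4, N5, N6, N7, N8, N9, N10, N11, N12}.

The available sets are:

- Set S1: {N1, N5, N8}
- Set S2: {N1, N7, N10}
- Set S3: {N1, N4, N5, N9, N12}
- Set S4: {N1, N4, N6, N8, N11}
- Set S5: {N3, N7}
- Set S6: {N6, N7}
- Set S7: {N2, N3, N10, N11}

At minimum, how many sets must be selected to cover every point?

Take {S3, S4, S5, S7}. Their union is {N1, N2, N3, N4, N5, N6, N7, N8, N9, N10, N11, N12}, which is all 12 points.
No 3 of the 7 sets cover everything (all 35 combinations miss at least one point), so 4 is optimal.

4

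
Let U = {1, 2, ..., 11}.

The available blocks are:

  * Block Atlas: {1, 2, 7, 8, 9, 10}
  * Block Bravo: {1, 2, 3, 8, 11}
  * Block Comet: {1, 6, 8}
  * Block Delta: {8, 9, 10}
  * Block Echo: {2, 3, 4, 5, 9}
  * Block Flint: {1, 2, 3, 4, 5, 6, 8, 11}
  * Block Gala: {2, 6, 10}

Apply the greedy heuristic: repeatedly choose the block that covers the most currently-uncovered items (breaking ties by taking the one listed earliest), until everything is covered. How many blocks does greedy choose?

Greedy: pick Flint (covers 8 new) → pick Atlas (covers 3 new). Total picks: 2.

2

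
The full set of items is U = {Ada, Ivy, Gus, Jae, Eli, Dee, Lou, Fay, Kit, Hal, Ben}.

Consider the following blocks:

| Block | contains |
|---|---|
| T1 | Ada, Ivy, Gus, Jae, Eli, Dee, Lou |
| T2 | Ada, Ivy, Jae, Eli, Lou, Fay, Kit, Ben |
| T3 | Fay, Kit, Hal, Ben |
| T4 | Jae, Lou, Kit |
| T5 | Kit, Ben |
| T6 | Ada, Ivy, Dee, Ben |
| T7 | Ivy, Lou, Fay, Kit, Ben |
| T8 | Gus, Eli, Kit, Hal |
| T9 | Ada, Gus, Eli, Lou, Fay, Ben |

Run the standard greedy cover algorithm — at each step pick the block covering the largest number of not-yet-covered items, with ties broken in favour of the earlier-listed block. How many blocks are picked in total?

3

Greedy: pick T2 (covers 8 new) → pick T1 (covers 2 new) → pick T3 (covers 1 new). Total picks: 3.
(The true minimum cover uses only 2 blocks, so greedy is not optimal here.)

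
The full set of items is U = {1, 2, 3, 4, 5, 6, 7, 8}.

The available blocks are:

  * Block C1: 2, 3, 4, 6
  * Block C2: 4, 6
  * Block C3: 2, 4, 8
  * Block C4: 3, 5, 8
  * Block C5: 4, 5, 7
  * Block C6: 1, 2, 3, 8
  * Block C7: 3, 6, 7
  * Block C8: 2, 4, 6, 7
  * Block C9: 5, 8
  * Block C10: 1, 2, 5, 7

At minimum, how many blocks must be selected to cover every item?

3

Take {C2, C5, C6}. Their union is {1, 2, 3, 4, 5, 6, 7, 8}, which is all 8 items.
No 2 of the 10 blocks cover everything (all 45 combinations miss at least one item), so 3 is optimal.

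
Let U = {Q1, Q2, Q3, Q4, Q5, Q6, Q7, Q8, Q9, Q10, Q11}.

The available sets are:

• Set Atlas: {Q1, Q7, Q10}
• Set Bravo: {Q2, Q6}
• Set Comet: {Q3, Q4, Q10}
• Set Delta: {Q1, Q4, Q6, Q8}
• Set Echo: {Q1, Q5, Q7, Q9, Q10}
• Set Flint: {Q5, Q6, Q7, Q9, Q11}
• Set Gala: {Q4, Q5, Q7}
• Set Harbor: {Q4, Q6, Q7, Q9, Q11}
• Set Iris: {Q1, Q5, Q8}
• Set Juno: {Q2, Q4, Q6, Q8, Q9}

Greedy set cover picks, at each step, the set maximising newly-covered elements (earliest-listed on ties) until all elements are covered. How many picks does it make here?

4

Greedy: pick Echo (covers 5 new) → pick Juno (covers 4 new) → pick Comet (covers 1 new) → pick Flint (covers 1 new). Total picks: 4.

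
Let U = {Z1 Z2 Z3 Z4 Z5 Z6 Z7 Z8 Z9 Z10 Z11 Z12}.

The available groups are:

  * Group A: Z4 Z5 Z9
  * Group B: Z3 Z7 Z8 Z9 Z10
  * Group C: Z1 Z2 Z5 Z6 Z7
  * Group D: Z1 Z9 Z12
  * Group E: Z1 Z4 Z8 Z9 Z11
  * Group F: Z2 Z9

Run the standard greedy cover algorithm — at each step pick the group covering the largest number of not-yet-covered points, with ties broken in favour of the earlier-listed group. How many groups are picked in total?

Greedy: pick B (covers 5 new) → pick C (covers 4 new) → pick E (covers 2 new) → pick D (covers 1 new). Total picks: 4.

4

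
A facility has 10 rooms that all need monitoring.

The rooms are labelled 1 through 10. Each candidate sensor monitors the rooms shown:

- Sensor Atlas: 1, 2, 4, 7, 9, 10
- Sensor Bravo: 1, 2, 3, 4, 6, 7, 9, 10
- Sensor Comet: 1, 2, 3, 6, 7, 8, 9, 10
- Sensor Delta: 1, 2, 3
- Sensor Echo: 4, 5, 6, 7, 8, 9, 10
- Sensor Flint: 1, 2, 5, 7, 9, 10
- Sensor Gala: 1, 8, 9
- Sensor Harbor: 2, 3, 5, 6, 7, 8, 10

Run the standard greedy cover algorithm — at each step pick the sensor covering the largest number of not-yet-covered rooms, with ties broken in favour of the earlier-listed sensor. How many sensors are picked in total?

Greedy: pick Bravo (covers 8 new) → pick Echo (covers 2 new). Total picks: 2.

2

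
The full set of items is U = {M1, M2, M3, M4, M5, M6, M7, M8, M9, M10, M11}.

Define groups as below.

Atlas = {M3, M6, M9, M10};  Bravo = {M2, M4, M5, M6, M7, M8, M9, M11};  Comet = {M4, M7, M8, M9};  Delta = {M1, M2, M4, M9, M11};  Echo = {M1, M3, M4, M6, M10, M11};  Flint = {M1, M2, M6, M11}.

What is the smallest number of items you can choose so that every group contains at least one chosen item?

2

The 2 items {M9, M11} hit every group.
The groups Comet, Flint are pairwise disjoint, so any hitting set needs a separate item for each — at least 2. Hence 2 is optimal.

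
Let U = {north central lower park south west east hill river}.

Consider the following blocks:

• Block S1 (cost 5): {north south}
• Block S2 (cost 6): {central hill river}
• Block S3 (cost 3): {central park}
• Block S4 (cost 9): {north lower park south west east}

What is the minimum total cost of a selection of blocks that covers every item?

15

S2, S4 together cover every item (S2 ∪ S4 = {north, central, lower, park, south, west, east, hill, river}); total cost 6 + 9 = 15.
The greedy pick S3, S4, S2 costs 18; no covering selection beats 15.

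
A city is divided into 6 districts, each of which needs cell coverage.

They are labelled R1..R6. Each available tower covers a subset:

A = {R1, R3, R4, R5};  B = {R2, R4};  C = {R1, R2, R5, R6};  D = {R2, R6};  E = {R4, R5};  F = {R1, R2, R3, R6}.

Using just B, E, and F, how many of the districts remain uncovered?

Union of B, E, F = {R1, R2, R3, R4, R5, R6} — that's every district, so 0 are uncovered.

0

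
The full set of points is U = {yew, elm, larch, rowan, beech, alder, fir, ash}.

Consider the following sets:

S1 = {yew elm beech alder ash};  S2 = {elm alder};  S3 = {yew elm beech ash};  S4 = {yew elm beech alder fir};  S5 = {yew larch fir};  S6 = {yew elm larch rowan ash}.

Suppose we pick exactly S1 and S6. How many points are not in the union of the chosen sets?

1

Union of S1, S6 = {yew, elm, larch, rowan, beech, alder, ash}.
Not covered: fir — 1 point.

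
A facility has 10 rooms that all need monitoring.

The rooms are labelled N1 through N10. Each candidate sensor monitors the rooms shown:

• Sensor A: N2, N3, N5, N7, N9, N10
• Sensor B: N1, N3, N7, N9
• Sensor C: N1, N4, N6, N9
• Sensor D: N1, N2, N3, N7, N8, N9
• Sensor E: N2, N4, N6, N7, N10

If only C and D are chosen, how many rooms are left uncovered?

2

Union of C, D = {N1, N2, N3, N4, N6, N7, N8, N9}.
Not covered: N5, N10 — 2 rooms.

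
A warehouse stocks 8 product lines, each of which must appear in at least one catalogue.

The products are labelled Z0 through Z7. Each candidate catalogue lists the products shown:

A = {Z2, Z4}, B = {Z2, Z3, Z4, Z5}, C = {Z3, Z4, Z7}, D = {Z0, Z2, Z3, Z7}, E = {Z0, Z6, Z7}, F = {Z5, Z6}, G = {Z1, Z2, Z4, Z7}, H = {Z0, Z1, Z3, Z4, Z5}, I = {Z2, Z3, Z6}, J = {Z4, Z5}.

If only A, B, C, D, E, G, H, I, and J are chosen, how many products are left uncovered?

0

Union of A, B, C, D, E, G, H, I, J = {Z0, Z1, Z2, Z3, Z4, Z5, Z6, Z7} — that's every product, so 0 are uncovered.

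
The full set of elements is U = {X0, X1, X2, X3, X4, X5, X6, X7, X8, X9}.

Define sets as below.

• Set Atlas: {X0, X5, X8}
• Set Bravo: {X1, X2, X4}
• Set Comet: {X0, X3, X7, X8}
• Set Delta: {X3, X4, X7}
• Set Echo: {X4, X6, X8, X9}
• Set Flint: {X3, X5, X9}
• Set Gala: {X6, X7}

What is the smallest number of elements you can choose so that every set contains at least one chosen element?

3

The 3 elements {X4, X5, X7} hit every set.
The sets Atlas, Bravo, Gala are pairwise disjoint, so any hitting set needs a separate element for each — at least 3. Hence 3 is optimal.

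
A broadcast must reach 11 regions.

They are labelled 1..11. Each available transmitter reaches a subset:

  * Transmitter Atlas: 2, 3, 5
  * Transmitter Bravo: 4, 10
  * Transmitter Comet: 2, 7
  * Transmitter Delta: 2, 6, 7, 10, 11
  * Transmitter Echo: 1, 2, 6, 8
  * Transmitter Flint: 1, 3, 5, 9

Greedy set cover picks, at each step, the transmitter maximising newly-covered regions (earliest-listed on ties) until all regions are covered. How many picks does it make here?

4

Greedy: pick Delta (covers 5 new) → pick Flint (covers 4 new) → pick Bravo (covers 1 new) → pick Echo (covers 1 new). Total picks: 4.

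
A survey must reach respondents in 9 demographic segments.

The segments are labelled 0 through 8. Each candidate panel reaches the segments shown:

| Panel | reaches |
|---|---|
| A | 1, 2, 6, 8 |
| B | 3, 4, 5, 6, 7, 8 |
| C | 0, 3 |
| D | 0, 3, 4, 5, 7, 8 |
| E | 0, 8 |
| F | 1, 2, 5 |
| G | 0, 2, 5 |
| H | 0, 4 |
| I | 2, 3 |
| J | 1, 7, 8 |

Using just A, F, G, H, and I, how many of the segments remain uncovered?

1

Union of A, F, G, H, I = {0, 1, 2, 3, 4, 5, 6, 8}.
Not covered: 7 — 1 segment.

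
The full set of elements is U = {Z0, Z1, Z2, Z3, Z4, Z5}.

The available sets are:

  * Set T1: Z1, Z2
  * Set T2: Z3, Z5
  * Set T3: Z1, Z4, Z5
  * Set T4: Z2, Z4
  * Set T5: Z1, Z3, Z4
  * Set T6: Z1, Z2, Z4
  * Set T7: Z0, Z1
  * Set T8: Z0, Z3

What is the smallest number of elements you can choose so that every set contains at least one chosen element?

H = {Z1, Z2, Z3} meets every set (each contains at least one member of H), and |H| = 3.
The sets T2, T4, T7 are pairwise disjoint, so any hitting set needs a separate element for each — at least 3. Hence 3 is optimal.

3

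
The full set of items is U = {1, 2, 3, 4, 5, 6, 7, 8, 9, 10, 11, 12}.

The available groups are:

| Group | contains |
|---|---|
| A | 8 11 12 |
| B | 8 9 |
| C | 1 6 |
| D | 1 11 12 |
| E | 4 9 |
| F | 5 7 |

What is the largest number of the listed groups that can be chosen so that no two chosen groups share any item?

4

A, C, E, F are pairwise disjoint (A={8,11,12}; C={1,6}; E={4,9}; F={5,7}).
Every remaining group overlaps one of these, and no 5 of the listed groups are pairwise disjoint, so 4 is the maximum.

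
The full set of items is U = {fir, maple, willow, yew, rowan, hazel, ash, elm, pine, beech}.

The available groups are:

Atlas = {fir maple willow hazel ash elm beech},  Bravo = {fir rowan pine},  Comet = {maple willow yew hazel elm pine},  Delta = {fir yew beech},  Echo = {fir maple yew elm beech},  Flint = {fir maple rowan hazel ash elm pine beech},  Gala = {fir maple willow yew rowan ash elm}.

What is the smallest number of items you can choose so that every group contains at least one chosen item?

H = {fir, pine} meets every group (each contains at least one member of H), and |H| = 2.
No single item lies in every group, so at least 2 are needed and 2 is optimal.

2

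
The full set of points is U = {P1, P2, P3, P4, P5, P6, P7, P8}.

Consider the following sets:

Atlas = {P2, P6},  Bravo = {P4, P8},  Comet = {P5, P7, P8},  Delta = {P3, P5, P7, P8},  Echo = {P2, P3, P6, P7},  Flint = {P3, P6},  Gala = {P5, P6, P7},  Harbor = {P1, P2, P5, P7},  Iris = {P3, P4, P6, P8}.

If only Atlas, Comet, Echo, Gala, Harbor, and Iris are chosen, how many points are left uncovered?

0

Union of Atlas, Comet, Echo, Gala, Harbor, Iris = {P1, P2, P3, P4, P5, P6, P7, P8} — that's every point, so 0 are uncovered.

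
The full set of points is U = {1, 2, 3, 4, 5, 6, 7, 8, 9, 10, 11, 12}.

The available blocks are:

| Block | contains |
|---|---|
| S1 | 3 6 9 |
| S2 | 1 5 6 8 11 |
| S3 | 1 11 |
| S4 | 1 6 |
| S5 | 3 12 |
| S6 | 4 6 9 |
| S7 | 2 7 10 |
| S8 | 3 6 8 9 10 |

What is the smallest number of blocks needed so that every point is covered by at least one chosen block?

4

S2, S5, S6, and S7 cover everything between them: the union {1, 2, 3, 4, 5, 6, 7, 8, 9, 10, 11, 12} is all of U.
Only S6 contains 4, so S6 is forced; the remaining 9 points need at least 3 more blocks (each remaining block adds at most 4) — so at least 4 blocks are needed, and 4 is optimal.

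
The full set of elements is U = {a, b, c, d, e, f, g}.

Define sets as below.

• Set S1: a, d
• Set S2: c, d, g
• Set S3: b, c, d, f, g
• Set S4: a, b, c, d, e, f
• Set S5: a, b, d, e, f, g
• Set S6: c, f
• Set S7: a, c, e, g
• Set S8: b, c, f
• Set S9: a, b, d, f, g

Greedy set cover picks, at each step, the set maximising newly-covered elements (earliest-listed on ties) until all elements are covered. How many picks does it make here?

2

Greedy: pick S4 (covers 6 new) → pick S2 (covers 1 new). Total picks: 2.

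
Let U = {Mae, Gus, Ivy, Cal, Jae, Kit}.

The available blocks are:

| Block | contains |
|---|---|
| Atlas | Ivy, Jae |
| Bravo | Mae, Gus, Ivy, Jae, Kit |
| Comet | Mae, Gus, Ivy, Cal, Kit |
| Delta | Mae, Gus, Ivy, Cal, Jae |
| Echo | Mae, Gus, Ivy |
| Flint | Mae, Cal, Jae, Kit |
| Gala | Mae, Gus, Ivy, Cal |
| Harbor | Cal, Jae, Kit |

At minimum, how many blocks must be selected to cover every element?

2

Bravo and Gala together: Bravo ∪ Gala = {Mae, Gus, Ivy, Cal, Jae, Kit} — every element is covered.
No single block has all 6 elements (the largest, Bravo, has 5), so 2 is optimal.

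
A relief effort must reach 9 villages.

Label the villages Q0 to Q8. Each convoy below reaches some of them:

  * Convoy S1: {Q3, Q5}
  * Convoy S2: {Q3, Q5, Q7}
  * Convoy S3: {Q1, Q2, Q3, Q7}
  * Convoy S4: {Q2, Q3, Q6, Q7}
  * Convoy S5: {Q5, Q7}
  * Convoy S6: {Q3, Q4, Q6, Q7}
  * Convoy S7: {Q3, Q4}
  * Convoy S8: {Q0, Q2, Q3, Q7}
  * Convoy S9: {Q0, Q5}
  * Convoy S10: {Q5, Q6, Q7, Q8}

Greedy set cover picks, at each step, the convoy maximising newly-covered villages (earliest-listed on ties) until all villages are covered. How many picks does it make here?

Greedy: pick S3 (covers 4 new) → pick S10 (covers 3 new) → pick S6 (covers 1 new) → pick S8 (covers 1 new). Total picks: 4.

4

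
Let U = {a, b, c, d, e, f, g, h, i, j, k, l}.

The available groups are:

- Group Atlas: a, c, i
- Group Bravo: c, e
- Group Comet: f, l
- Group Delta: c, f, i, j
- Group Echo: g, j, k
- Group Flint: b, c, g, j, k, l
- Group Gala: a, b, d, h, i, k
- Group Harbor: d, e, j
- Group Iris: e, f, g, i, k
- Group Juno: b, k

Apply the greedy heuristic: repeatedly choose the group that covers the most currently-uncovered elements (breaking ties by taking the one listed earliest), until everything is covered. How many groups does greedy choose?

Greedy: pick Flint (covers 6 new) → pick Gala (covers 4 new) → pick Iris (covers 2 new). Total picks: 3.

3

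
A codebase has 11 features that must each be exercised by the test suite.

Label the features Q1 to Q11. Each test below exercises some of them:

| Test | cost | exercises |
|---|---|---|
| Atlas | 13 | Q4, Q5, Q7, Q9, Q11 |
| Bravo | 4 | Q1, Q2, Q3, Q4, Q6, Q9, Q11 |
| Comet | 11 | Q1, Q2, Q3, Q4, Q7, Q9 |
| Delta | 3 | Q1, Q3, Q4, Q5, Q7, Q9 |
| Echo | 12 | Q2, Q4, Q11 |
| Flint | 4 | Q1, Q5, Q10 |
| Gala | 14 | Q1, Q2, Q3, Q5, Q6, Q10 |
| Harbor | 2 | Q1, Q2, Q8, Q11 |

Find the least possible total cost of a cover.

Bravo, Delta, Flint, Harbor together cover every feature (Bravo ∪ Delta ∪ Flint ∪ Harbor = {Q1, Q2, Q3, Q4, Q5, Q6, Q7, Q8, Q9, Q10, Q11}); total cost 4 + 3 + 4 + 2 = 13.
No covering selection has total cost below 13.

13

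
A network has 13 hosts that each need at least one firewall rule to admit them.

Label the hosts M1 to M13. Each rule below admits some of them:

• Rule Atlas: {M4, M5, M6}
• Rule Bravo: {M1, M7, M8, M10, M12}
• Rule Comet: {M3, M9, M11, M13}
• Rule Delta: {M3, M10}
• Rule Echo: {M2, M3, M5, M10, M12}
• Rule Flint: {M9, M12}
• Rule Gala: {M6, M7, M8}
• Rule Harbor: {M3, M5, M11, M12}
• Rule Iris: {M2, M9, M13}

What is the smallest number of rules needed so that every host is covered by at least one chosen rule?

4

Atlas and Bravo and Comet and Echo together: Atlas ∪ Bravo ∪ Comet ∪ Echo = {M1, M2, M3, M4, M5, M6, M7, M8, M9, M10, M11, M12, M13} — every host is covered.
No 3 of the 9 rules cover everything (all 84 combinations miss at least one host), so 4 is optimal.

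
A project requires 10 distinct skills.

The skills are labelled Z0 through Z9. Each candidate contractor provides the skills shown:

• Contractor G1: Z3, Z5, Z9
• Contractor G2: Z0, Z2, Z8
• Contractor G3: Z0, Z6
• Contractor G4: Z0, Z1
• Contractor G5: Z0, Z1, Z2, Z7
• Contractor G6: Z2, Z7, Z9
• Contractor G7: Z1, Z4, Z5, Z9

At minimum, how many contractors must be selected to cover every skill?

5

G1 and G2 and G3 and G5 and G7 together: G1 ∪ G2 ∪ G3 ∪ G5 ∪ G7 = {Z0, Z1, Z2, Z3, Z4, Z5, Z6, Z7, Z8, Z9} — every skill is covered.
No 4 of the 7 contractors cover everything (all 35 combinations miss at least one skill), so 5 is optimal.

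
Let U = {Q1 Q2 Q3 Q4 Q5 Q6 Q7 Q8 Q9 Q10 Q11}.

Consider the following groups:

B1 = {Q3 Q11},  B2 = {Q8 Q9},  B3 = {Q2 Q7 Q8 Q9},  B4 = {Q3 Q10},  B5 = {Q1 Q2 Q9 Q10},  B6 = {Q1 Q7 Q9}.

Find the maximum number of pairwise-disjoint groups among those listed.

2

B1, B6 are pairwise disjoint (B1={Q3,Q11}; B6={Q1,Q7,Q9}).
Every remaining group overlaps one of these, and no 3 of the listed groups are pairwise disjoint, so 2 is the maximum.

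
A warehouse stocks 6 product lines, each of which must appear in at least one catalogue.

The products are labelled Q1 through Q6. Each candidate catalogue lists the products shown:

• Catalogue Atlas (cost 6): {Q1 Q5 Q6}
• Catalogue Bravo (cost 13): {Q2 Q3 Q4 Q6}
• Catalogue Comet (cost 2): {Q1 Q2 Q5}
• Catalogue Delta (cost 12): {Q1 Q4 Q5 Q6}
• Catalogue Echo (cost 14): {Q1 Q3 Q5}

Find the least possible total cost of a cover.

15

Bravo, Comet together cover every product (Bravo ∪ Comet = {Q1, Q2, Q3, Q4, Q5, Q6}); total cost 13 + 2 = 15.
No covering selection has total cost below 15.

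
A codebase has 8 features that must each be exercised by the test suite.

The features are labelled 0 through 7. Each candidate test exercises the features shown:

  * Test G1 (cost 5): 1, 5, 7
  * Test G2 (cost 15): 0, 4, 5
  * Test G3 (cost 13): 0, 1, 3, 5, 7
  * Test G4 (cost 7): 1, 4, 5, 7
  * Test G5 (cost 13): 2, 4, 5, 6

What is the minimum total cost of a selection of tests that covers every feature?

26

G3, G5 together cover every feature (G3 ∪ G5 = {0, 1, 2, 3, 4, 5, 6, 7}); total cost 13 + 13 = 26.
The greedy pick G1, G5, G3 costs 31; no covering selection beats 26.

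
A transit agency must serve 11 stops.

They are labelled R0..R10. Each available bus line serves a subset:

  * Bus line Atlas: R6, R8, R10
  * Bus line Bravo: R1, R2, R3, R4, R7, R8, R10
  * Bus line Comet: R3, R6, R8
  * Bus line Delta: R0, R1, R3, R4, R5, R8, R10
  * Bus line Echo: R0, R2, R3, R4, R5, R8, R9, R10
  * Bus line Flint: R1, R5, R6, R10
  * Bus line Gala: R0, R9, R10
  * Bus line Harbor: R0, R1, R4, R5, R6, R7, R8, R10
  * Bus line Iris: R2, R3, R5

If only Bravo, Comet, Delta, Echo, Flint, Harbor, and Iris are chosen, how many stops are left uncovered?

Union of Bravo, Comet, Delta, Echo, Flint, Harbor, Iris = {R0, R1, R2, R3, R4, R5, R6, R7, R8, R9, R10} — that's every stop, so 0 are uncovered.

0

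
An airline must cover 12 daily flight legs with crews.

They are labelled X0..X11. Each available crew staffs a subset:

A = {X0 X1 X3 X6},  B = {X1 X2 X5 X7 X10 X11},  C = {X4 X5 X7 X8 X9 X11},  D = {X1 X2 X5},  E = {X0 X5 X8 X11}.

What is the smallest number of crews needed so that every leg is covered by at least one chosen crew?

3

Take {A, B, C}. Their union is {X0, X1, X2, X3, X4, X5, X6, X7, X8, X9, X10, X11}, which is all 12 legs.
Only A contains X3, so A is forced; the remaining 8 legs need at least 2 more crews (each remaining crew adds at most 6) — so at least 3 crews are needed, and 3 is optimal.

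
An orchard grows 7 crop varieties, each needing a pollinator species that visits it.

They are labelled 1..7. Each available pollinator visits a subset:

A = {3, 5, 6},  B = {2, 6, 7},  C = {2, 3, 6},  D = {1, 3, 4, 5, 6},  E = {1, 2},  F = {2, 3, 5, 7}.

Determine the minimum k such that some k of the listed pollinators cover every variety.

2

D and F together: D ∪ F = {1, 2, 3, 4, 5, 6, 7} — every variety is covered.
No single pollinator has all 7 varieties (the largest, D, has 5), so 2 is optimal.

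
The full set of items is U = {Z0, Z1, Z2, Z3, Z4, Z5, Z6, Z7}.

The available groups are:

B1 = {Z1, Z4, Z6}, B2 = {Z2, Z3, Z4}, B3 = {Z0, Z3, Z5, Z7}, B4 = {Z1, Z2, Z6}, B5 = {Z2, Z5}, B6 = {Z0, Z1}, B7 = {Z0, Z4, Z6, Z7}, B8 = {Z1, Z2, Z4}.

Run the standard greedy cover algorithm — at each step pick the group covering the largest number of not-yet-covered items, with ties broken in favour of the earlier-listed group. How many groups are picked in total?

3

Greedy: pick B3 (covers 4 new) → pick B1 (covers 3 new) → pick B2 (covers 1 new). Total picks: 3.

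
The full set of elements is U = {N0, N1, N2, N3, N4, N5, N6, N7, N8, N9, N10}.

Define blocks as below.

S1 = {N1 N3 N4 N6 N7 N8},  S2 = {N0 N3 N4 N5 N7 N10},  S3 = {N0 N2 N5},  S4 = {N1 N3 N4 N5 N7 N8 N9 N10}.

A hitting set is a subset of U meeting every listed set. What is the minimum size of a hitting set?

Take H = {N2, N4}. Each listed block contains at least one of these, so H is a hitting set of size 2.
The blocks S1, S3 are pairwise disjoint, so any hitting set needs a separate element for each — at least 2. Hence 2 is optimal.

2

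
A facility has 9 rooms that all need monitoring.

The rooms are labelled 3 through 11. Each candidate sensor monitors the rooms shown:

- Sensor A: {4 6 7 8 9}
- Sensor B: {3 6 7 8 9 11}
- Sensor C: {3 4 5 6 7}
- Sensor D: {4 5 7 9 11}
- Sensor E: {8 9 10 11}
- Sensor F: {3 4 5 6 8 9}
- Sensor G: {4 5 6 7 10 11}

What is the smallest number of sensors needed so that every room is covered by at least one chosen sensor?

Take {B, G}. Their union is {3, 4, 5, 6, 7, 8, 9, 10, 11}, which is all 9 rooms.
No single sensor has all 9 rooms (the largest, B, has 6), so 2 is optimal.

2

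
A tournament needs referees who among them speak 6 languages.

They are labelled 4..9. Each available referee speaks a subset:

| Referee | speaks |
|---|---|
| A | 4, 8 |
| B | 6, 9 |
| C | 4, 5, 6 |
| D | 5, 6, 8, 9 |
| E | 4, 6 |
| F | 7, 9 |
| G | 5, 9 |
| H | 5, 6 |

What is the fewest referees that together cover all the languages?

D and E and F together: D ∪ E ∪ F = {4, 5, 6, 7, 8, 9} — every language is covered.
Only F contains 7, so F is forced; the remaining 4 languages need at least 2 more referees (each remaining referee adds at most 3) — so at least 3 referees are needed, and 3 is optimal.

3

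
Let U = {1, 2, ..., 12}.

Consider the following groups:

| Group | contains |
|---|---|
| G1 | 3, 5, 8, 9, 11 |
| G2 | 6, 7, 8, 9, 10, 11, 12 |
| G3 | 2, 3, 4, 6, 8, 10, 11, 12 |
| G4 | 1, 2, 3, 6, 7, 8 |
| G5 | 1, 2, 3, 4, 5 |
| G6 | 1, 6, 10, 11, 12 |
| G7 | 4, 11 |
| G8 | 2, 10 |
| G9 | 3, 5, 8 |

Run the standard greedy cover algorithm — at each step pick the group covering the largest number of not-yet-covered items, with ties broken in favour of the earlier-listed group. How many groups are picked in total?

Greedy: pick G3 (covers 8 new) → pick G1 (covers 2 new) → pick G4 (covers 2 new). Total picks: 3.
(The true minimum cover uses only 2 groups, so greedy is not optimal here.)

3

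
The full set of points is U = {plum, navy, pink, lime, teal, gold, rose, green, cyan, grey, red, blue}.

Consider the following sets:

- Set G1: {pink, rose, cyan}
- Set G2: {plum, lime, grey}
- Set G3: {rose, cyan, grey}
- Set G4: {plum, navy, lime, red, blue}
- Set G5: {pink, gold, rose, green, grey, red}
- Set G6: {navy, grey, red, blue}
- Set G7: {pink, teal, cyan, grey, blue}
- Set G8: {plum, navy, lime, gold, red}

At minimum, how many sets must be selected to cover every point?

3

Take {G4, G5, G7}. Their union is {plum, navy, pink, lime, teal, gold, rose, green, cyan, grey, red, blue}, which is all 12 points.
Only G7 contains teal, so G7 is forced; the remaining 7 points need at least 2 more sets (each remaining set adds at most 5) — so at least 3 sets are needed, and 3 is optimal.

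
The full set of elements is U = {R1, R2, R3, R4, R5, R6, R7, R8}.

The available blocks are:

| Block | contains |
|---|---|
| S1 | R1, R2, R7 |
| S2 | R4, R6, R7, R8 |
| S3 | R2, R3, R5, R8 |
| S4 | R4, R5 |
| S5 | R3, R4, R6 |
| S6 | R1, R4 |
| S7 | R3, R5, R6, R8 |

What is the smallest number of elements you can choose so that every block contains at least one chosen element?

The 3 elements {R1, R4, R8} hit every block.
No choice of 2 elements meets every block, so 3 is the minimum.

3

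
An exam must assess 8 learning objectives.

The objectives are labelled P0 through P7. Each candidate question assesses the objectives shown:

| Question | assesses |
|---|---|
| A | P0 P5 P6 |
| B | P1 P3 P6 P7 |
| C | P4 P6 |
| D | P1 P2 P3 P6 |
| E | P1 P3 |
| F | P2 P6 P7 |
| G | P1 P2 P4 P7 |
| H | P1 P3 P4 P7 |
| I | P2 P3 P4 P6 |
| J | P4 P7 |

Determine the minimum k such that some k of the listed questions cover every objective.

3

Take {A, H, I}. Their union is {P0, P1, P2, P3, P4, P5, P6, P7}, which is all 8 objectives.
Only A contains P0, so A is forced; the remaining 5 objectives need at least 2 more questions (each remaining question adds at most 4) — so at least 3 questions are needed, and 3 is optimal.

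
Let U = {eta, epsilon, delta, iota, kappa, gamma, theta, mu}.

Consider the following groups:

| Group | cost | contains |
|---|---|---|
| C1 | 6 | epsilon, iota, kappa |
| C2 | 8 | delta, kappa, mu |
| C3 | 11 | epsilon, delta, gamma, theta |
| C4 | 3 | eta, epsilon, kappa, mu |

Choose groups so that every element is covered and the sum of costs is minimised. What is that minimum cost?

C1, C3, C4 together cover every element (C1 ∪ C3 ∪ C4 = {eta, epsilon, delta, iota, kappa, gamma, theta, mu}); total cost 6 + 11 + 3 = 20.
No covering selection has total cost below 20.

20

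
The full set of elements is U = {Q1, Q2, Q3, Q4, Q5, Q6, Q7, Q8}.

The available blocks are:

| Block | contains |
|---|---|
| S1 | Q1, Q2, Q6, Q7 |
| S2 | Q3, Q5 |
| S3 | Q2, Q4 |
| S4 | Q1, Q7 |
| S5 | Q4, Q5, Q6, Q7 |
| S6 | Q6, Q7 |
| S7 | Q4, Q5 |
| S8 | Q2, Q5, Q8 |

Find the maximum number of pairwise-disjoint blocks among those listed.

3

S2, S3, S6 are pairwise disjoint (S2={Q3,Q5}; S3={Q2,Q4}; S6={Q6,Q7}).
Every remaining block overlaps one of these, and no 4 of the listed blocks are pairwise disjoint, so 3 is the maximum.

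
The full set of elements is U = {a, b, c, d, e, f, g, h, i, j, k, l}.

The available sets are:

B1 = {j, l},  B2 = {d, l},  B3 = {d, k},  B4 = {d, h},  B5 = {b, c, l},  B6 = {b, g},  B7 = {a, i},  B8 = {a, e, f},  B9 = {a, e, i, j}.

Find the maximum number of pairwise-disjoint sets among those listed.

B1, B3, B6, B7 are pairwise disjoint (B1={j,l}; B3={d,k}; B6={b,g}; B7={a,i}).
Every remaining set overlaps one of these, and no 5 of the listed sets are pairwise disjoint, so 4 is the maximum.

4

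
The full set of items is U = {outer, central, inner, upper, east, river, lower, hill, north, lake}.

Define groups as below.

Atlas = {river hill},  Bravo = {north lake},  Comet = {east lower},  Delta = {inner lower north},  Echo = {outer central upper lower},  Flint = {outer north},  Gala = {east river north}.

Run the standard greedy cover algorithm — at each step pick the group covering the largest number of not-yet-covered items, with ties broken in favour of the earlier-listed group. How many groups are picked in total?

Greedy: pick Echo (covers 4 new) → pick Gala (covers 3 new) → pick Atlas (covers 1 new) → pick Bravo (covers 1 new) → pick Delta (covers 1 new). Total picks: 5.

5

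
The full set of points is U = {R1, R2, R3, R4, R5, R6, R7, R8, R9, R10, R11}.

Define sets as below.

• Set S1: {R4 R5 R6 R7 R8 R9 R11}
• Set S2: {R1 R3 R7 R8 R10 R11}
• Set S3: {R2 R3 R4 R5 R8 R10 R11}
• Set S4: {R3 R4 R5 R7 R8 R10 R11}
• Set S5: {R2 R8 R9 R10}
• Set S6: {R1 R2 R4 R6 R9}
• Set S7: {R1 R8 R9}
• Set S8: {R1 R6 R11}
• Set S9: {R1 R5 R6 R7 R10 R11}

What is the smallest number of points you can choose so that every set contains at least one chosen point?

H = {R6, R8} meets every set (each contains at least one member of H), and |H| = 2.
The sets S5, S8 are pairwise disjoint, so any hitting set needs a separate point for each — at least 2. Hence 2 is optimal.

2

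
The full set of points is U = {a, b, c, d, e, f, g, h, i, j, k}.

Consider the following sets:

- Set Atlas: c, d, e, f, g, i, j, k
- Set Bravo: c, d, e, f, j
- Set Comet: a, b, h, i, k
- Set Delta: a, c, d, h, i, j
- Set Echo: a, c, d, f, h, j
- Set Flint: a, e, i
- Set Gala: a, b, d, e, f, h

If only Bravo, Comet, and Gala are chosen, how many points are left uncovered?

Union of Bravo, Comet, Gala = {a, b, c, d, e, f, h, i, j, k}.
Not covered: g — 1 point.

1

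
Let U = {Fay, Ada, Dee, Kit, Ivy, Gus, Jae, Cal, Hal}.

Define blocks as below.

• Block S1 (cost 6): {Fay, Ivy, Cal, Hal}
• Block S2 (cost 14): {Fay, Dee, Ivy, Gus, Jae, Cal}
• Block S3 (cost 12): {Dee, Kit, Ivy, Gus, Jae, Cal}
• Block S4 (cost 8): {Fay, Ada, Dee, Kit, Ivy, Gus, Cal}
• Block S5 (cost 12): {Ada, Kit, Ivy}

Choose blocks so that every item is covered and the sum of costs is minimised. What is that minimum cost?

S1, S3, S4 together cover every item (S1 ∪ S3 ∪ S4 = {Fay, Ada, Dee, Kit, Ivy, Gus, Jae, Cal, Hal}); total cost 6 + 12 + 8 = 26.
No covering selection has total cost below 26.

26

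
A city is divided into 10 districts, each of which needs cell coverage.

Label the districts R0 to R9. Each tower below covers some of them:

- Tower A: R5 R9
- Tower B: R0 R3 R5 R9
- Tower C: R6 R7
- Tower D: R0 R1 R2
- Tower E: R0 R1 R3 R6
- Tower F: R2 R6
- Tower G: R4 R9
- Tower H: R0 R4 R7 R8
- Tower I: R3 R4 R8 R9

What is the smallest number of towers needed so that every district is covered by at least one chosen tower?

4

Take {A, E, F, H}. Their union is {R0, R1, R2, R3, R4, R5, R6, R7, R8, R9}, which is all 10 districts.
No 3 of the 9 towers cover everything (all 84 combinations miss at least one district), so 4 is optimal.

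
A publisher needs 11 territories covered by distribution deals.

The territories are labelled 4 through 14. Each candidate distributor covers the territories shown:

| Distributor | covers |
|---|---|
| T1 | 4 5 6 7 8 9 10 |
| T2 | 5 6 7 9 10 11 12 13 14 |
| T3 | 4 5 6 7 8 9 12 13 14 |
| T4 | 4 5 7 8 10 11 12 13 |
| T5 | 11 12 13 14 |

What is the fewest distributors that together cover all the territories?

2

Take {T1, T2}. Their union is {4, 5, 6, 7, 8, 9, 10, 11, 12, 13, 14}, which is all 11 territories.
No single distributor has all 11 territories (the largest, T2, has 9), so 2 is optimal.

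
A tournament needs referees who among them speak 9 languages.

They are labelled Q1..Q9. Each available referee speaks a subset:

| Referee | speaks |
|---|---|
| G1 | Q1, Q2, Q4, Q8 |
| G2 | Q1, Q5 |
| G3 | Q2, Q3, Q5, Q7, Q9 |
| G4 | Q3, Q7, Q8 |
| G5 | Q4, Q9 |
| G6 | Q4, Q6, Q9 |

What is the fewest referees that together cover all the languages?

G1 and G3 and G6 together: G1 ∪ G3 ∪ G6 = {Q1, Q2, Q3, Q4, Q5, Q6, Q7, Q8, Q9} — every language is covered.
Only G6 contains Q6, so G6 is forced; the remaining 6 languages need at least 2 more referees (each remaining referee adds at most 4) — so at least 3 referees are needed, and 3 is optimal.

3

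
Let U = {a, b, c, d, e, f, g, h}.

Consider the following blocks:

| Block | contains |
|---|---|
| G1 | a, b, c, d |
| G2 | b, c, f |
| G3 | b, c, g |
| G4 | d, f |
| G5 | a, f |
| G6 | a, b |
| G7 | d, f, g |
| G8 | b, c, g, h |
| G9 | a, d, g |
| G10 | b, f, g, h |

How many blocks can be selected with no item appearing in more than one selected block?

G2, G9 are pairwise disjoint (G2={b,c,f}; G9={a,d,g}).
Every remaining block overlaps one of these, and no 3 of the listed blocks are pairwise disjoint, so 2 is the maximum.

2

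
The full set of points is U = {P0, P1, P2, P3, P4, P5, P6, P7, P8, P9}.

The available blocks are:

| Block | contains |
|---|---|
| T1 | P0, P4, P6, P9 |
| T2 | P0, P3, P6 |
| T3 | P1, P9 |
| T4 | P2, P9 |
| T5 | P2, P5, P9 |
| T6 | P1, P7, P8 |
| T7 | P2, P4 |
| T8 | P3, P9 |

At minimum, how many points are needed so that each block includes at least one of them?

4

Take H = {P3, P4, P7, P9}. Each listed block contains at least one of these, so H is a hitting set of size 4.
No choice of 3 points meets every block, so 4 is the minimum.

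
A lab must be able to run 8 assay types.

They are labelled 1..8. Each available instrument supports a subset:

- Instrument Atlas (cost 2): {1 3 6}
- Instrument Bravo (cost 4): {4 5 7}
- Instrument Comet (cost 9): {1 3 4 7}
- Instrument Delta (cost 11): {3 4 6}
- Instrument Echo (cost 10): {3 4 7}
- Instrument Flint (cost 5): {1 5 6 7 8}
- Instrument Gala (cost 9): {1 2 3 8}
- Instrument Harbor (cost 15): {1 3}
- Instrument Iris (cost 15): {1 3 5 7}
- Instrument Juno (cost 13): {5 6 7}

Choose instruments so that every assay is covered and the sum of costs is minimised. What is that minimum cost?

15

Atlas, Bravo, Gala together cover every assay (Atlas ∪ Bravo ∪ Gala = {1, 2, 3, 4, 5, 6, 7, 8}); total cost 2 + 4 + 9 = 15.
No covering selection has total cost below 15.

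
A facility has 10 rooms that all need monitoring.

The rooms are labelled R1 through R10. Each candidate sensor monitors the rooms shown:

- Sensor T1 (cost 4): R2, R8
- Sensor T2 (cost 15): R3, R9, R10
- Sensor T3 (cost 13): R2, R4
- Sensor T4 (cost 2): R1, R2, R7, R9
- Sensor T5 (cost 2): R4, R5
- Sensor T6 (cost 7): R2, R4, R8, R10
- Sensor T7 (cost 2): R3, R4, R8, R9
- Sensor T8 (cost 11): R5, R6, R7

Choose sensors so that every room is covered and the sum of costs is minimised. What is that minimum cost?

22

T4, T6, T7, T8 together cover every room (T4 ∪ T6 ∪ T7 ∪ T8 = {R1, R2, R3, R4, R5, R6, R7, R8, R9, R10}); total cost 2 + 7 + 2 + 11 = 22.
The greedy pick T4, T7, T5, T6, T8 costs 24; no covering selection beats 22.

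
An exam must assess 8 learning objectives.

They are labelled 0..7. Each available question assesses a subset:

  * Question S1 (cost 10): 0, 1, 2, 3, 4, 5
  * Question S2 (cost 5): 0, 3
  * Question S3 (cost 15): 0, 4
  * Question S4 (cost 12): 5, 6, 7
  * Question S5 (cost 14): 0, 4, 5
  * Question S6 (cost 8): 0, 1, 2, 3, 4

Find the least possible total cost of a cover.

S4, S6 together cover every objective (S4 ∪ S6 = {0, 1, 2, 3, 4, 5, 6, 7}); total cost 12 + 8 = 20.
No covering selection has total cost below 20.

20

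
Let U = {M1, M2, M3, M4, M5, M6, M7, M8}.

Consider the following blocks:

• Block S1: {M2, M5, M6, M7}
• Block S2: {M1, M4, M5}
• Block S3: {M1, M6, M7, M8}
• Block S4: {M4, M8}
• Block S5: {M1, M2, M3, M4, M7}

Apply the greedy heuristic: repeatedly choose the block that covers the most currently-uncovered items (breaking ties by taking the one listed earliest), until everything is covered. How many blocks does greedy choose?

3

Greedy: pick S5 (covers 5 new) → pick S1 (covers 2 new) → pick S3 (covers 1 new). Total picks: 3.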